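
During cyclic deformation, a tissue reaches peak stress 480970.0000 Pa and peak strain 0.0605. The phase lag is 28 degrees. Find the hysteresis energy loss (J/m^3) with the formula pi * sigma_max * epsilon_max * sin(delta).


E_loss = pi * sigma_max * epsilon_max * sin(delta)
delta = 28 deg = 0.4887 rad
sin(delta) = 0.4695
E_loss = pi * 480970.0000 * 0.0605 * 0.4695
E_loss = 42917.3133


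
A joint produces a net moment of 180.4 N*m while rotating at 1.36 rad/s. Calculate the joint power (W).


P = M * omega
P = 180.4 * 1.36
P = 245.3440


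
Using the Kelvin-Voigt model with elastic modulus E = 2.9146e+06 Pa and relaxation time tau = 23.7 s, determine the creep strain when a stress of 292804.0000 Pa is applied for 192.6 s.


epsilon(t) = (sigma/E) * (1 - exp(-t/tau))
sigma/E = 292804.0000 / 2.9146e+06 = 0.1005
exp(-t/tau) = exp(-192.6 / 23.7) = 2.9558e-04
epsilon = 0.1005 * (1 - 2.9558e-04)
epsilon = 0.1004


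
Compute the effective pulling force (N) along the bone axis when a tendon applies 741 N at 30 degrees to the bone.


F_eff = F_tendon * cos(theta)
theta = 30 deg = 0.5236 rad
cos(theta) = 0.8660
F_eff = 741 * 0.8660
F_eff = 641.7248


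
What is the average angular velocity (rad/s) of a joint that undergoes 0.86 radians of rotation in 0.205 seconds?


omega = delta_theta / delta_t
omega = 0.86 / 0.205
omega = 4.1951


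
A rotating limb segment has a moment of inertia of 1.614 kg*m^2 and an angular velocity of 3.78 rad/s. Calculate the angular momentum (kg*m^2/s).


L = I * omega
L = 1.614 * 3.78
L = 6.1009


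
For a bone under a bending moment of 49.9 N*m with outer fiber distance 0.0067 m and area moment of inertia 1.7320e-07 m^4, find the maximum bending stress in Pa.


sigma = M * c / I
sigma = 49.9 * 0.0067 / 1.7320e-07
M * c = 0.3343
sigma = 1.9303e+06


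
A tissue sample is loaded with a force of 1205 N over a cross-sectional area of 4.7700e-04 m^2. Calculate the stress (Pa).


stress = F / A
stress = 1205 / 4.7700e-04
stress = 2.5262e+06


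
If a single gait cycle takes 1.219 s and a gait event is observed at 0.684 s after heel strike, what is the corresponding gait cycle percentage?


pct = (event_time / cycle_time) * 100
pct = (0.684 / 1.219) * 100
ratio = 0.5611
pct = 56.1116


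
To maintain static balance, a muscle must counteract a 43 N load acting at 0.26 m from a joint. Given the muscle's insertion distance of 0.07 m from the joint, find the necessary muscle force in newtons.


F_muscle = W * d_load / d_muscle
F_muscle = 43 * 0.26 / 0.07
Numerator = 11.1800
F_muscle = 159.7143


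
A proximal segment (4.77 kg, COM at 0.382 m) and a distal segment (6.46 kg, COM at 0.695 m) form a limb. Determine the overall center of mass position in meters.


COM = (m1*x1 + m2*x2) / (m1 + m2)
COM = (4.77*0.382 + 6.46*0.695) / (4.77 + 6.46)
Numerator = 6.3118
Denominator = 11.2300
COM = 0.5621


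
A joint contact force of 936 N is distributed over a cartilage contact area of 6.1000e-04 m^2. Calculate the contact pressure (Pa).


P = F / A
P = 936 / 6.1000e-04
P = 1.5344e+06


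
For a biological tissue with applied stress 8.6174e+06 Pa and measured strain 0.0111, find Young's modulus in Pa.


E = stress / strain
E = 8.6174e+06 / 0.0111
E = 7.7634e+08


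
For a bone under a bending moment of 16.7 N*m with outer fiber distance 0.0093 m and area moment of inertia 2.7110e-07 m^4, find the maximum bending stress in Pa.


sigma = M * c / I
sigma = 16.7 * 0.0093 / 2.7110e-07
M * c = 0.1553
sigma = 572888.2331


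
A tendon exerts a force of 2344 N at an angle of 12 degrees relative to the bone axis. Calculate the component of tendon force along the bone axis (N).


F_eff = F_tendon * cos(theta)
theta = 12 deg = 0.2094 rad
cos(theta) = 0.9781
F_eff = 2344 * 0.9781
F_eff = 2292.7780


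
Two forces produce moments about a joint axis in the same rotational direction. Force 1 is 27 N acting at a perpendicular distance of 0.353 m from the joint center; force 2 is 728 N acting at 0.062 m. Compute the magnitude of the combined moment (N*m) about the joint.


M = F1 * d1 + F2 * d2
M = 27 * 0.353 + 728 * 0.062
M = 9.5310 + 45.1360
M = 54.6670


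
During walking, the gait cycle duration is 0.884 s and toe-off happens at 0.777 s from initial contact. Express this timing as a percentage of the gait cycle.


pct = (event_time / cycle_time) * 100
pct = (0.777 / 0.884) * 100
ratio = 0.8790
pct = 87.8959


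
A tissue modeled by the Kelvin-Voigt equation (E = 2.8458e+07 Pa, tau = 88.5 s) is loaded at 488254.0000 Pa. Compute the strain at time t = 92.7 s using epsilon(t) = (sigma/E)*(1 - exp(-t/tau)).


epsilon(t) = (sigma/E) * (1 - exp(-t/tau))
sigma/E = 488254.0000 / 2.8458e+07 = 0.0172
exp(-t/tau) = exp(-92.7 / 88.5) = 0.3508
epsilon = 0.0172 * (1 - 0.3508)
epsilon = 0.0111


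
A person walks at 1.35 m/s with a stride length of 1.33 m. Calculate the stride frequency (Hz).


f = v / stride_length
f = 1.35 / 1.33
f = 1.0150


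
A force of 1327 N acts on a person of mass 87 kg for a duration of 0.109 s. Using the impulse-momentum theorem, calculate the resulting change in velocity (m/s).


J = F * dt = 1327 * 0.109 = 144.6430 N*s
delta_v = J / m
delta_v = 144.6430 / 87
delta_v = 1.6626


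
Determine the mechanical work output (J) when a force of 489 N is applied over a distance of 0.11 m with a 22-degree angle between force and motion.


W = F * d * cos(theta)
theta = 22 deg = 0.3840 rad
cos(theta) = 0.9272
W = 489 * 0.11 * 0.9272
W = 49.8732


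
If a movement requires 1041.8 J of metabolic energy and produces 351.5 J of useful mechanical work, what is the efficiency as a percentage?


eta = (W_mech / E_meta) * 100
eta = (351.5 / 1041.8) * 100
ratio = 0.3374
eta = 33.7397


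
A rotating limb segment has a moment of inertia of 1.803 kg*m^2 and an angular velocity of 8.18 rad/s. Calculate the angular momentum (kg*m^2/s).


L = I * omega
L = 1.803 * 8.18
L = 14.7485


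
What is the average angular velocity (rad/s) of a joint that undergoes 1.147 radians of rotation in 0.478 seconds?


omega = delta_theta / delta_t
omega = 1.147 / 0.478
omega = 2.3996


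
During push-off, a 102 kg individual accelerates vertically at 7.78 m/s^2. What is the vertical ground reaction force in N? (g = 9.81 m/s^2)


GRF = m * (g + a)
GRF = 102 * (9.81 + 7.78)
GRF = 102 * 17.5900
GRF = 1794.1800


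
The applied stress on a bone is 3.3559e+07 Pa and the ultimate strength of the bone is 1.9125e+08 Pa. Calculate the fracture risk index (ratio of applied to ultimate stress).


FRI = applied / ultimate
FRI = 3.3559e+07 / 1.9125e+08
FRI = 0.1755


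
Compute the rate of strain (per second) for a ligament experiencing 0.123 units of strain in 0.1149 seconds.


strain_rate = delta_strain / delta_t
strain_rate = 0.123 / 0.1149
strain_rate = 1.0705


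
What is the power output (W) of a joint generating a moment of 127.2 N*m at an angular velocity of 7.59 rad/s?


P = M * omega
P = 127.2 * 7.59
P = 965.4480


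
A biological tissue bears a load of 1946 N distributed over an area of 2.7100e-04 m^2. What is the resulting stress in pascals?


stress = F / A
stress = 1946 / 2.7100e-04
stress = 7.1808e+06


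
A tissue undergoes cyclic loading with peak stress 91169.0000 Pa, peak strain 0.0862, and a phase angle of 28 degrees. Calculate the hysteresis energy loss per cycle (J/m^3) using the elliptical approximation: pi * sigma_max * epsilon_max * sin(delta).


E_loss = pi * sigma_max * epsilon_max * sin(delta)
delta = 28 deg = 0.4887 rad
sin(delta) = 0.4695
E_loss = pi * 91169.0000 * 0.0862 * 0.4695
E_loss = 11590.8056


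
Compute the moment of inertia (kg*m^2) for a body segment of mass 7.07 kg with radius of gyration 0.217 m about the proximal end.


I = m * k^2
I = 7.07 * 0.217^2
k^2 = 0.0471
I = 0.3329


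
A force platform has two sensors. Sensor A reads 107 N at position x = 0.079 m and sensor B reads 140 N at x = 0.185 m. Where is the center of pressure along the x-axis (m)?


COP_x = (F1*x1 + F2*x2) / (F1 + F2)
COP_x = (107*0.079 + 140*0.185) / (107 + 140)
Numerator = 34.3530
Denominator = 247
COP_x = 0.1391


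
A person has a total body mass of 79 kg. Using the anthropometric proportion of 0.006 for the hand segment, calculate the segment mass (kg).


m_segment = body_mass * fraction
m_segment = 79 * 0.006
m_segment = 0.4740


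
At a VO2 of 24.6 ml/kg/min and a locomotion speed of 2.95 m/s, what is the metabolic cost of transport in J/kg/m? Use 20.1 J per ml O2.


Power per kg = VO2 * 20.1 / 60
Power per kg = 24.6 * 20.1 / 60 = 8.2410 W/kg
Cost = power_per_kg / speed
Cost = 8.2410 / 2.95
Cost = 2.7936


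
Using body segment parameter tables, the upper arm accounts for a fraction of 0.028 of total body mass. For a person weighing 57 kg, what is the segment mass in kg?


m_segment = body_mass * fraction
m_segment = 57 * 0.028
m_segment = 1.5960


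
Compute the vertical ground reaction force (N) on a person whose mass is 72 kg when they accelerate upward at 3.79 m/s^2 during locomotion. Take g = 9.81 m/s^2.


GRF = m * (g + a)
GRF = 72 * (9.81 + 3.79)
GRF = 72 * 13.6000
GRF = 979.2000


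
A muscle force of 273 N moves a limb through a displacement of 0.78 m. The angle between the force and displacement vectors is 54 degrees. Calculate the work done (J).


W = F * d * cos(theta)
theta = 54 deg = 0.9425 rad
cos(theta) = 0.5878
W = 273 * 0.78 * 0.5878
W = 125.1630


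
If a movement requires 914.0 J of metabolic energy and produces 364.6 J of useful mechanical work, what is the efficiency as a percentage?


eta = (W_mech / E_meta) * 100
eta = (364.6 / 914.0) * 100
ratio = 0.3989
eta = 39.8906


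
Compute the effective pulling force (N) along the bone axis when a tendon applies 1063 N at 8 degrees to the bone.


F_eff = F_tendon * cos(theta)
theta = 8 deg = 0.1396 rad
cos(theta) = 0.9903
F_eff = 1063 * 0.9903
F_eff = 1052.6550


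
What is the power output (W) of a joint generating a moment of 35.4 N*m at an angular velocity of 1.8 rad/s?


P = M * omega
P = 35.4 * 1.8
P = 63.7200


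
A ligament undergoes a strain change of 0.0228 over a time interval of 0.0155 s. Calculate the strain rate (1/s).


strain_rate = delta_strain / delta_t
strain_rate = 0.0228 / 0.0155
strain_rate = 1.4710


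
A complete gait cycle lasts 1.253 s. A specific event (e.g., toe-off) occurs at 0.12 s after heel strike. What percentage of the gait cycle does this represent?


pct = (event_time / cycle_time) * 100
pct = (0.12 / 1.253) * 100
ratio = 0.0958
pct = 9.5770


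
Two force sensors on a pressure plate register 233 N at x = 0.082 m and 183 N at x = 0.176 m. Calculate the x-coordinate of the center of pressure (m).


COP_x = (F1*x1 + F2*x2) / (F1 + F2)
COP_x = (233*0.082 + 183*0.176) / (233 + 183)
Numerator = 51.3140
Denominator = 416
COP_x = 0.1234


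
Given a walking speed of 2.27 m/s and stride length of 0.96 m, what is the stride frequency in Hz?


f = v / stride_length
f = 2.27 / 0.96
f = 2.3646


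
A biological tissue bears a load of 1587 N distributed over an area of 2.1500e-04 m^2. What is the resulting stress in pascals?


stress = F / A
stress = 1587 / 2.1500e-04
stress = 7.3814e+06


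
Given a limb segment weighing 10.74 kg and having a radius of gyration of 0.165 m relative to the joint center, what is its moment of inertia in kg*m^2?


I = m * k^2
I = 10.74 * 0.165^2
k^2 = 0.0272
I = 0.2924


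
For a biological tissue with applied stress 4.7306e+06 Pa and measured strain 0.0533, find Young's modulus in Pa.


E = stress / strain
E = 4.7306e+06 / 0.0533
E = 8.8754e+07


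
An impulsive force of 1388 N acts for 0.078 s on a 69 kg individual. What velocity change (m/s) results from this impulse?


J = F * dt = 1388 * 0.078 = 108.2640 N*s
delta_v = J / m
delta_v = 108.2640 / 69
delta_v = 1.5690


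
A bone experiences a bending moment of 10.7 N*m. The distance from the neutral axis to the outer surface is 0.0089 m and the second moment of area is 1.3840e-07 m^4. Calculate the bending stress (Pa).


sigma = M * c / I
sigma = 10.7 * 0.0089 / 1.3840e-07
M * c = 0.0952
sigma = 688078.0347


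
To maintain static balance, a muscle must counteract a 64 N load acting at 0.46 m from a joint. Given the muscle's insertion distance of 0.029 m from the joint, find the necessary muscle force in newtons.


F_muscle = W * d_load / d_muscle
F_muscle = 64 * 0.46 / 0.029
Numerator = 29.4400
F_muscle = 1015.1724


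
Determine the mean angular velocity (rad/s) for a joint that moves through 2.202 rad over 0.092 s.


omega = delta_theta / delta_t
omega = 2.202 / 0.092
omega = 23.9348


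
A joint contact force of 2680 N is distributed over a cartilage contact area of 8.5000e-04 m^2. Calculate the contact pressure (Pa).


P = F / A
P = 2680 / 8.5000e-04
P = 3.1529e+06


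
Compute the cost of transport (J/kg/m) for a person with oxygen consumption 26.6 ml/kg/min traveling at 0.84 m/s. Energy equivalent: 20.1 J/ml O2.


Power per kg = VO2 * 20.1 / 60
Power per kg = 26.6 * 20.1 / 60 = 8.9110 W/kg
Cost = power_per_kg / speed
Cost = 8.9110 / 0.84
Cost = 10.6083


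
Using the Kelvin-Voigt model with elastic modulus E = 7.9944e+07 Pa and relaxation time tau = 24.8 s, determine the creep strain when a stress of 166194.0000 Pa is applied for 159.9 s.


epsilon(t) = (sigma/E) * (1 - exp(-t/tau))
sigma/E = 166194.0000 / 7.9944e+07 = 0.0021
exp(-t/tau) = exp(-159.9 / 24.8) = 0.0016
epsilon = 0.0021 * (1 - 0.0016)
epsilon = 0.0021


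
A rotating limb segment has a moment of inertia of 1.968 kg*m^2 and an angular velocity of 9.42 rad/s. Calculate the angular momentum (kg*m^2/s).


L = I * omega
L = 1.968 * 9.42
L = 18.5386


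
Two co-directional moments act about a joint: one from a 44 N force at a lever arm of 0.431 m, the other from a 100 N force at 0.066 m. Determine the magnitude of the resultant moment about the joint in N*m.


M = F1 * d1 + F2 * d2
M = 44 * 0.431 + 100 * 0.066
M = 18.9640 + 6.6000
M = 25.5640


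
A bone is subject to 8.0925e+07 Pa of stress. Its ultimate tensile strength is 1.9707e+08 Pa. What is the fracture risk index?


FRI = applied / ultimate
FRI = 8.0925e+07 / 1.9707e+08
FRI = 0.4106


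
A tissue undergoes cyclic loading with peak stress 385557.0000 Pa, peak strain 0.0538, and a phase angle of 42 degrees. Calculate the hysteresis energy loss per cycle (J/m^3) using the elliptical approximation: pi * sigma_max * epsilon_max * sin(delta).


E_loss = pi * sigma_max * epsilon_max * sin(delta)
delta = 42 deg = 0.7330 rad
sin(delta) = 0.6691
E_loss = pi * 385557.0000 * 0.0538 * 0.6691
E_loss = 43604.5326


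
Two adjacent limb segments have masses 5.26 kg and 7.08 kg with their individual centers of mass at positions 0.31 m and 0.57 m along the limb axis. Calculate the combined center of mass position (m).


COM = (m1*x1 + m2*x2) / (m1 + m2)
COM = (5.26*0.31 + 7.08*0.57) / (5.26 + 7.08)
Numerator = 5.6662
Denominator = 12.3400
COM = 0.4592


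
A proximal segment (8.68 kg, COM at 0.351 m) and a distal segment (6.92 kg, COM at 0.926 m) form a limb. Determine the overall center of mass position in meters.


COM = (m1*x1 + m2*x2) / (m1 + m2)
COM = (8.68*0.351 + 6.92*0.926) / (8.68 + 6.92)
Numerator = 9.4546
Denominator = 15.6000
COM = 0.6061


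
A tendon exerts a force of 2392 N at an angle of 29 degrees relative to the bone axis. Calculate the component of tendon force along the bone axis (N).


F_eff = F_tendon * cos(theta)
theta = 29 deg = 0.5061 rad
cos(theta) = 0.8746
F_eff = 2392 * 0.8746
F_eff = 2092.0903


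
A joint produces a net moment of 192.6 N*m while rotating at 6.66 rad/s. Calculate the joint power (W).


P = M * omega
P = 192.6 * 6.66
P = 1282.7160


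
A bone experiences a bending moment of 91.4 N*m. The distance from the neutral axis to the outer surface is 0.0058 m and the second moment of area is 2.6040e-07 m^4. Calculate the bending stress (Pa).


sigma = M * c / I
sigma = 91.4 * 0.0058 / 2.6040e-07
M * c = 0.5301
sigma = 2.0358e+06


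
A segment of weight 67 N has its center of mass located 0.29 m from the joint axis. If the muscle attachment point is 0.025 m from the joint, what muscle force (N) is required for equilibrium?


F_muscle = W * d_load / d_muscle
F_muscle = 67 * 0.29 / 0.025
Numerator = 19.4300
F_muscle = 777.2000


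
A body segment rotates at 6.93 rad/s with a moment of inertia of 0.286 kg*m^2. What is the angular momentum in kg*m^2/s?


L = I * omega
L = 0.286 * 6.93
L = 1.9820


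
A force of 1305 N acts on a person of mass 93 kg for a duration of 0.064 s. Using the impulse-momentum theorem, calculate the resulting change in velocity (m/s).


J = F * dt = 1305 * 0.064 = 83.5200 N*s
delta_v = J / m
delta_v = 83.5200 / 93
delta_v = 0.8981


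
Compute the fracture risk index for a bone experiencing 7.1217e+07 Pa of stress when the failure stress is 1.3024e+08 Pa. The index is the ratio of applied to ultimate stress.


FRI = applied / ultimate
FRI = 7.1217e+07 / 1.3024e+08
FRI = 0.5468


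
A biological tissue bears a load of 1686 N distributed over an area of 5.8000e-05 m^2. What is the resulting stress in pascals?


stress = F / A
stress = 1686 / 5.8000e-05
stress = 2.9069e+07


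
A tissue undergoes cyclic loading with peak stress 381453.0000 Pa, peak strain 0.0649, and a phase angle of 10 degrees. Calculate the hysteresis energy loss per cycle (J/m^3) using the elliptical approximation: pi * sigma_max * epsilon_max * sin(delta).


E_loss = pi * sigma_max * epsilon_max * sin(delta)
delta = 10 deg = 0.1745 rad
sin(delta) = 0.1736
E_loss = pi * 381453.0000 * 0.0649 * 0.1736
E_loss = 13505.3497


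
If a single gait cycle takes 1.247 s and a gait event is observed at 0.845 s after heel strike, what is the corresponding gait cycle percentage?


pct = (event_time / cycle_time) * 100
pct = (0.845 / 1.247) * 100
ratio = 0.6776
pct = 67.7626


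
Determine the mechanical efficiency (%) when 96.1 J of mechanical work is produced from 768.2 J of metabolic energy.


eta = (W_mech / E_meta) * 100
eta = (96.1 / 768.2) * 100
ratio = 0.1251
eta = 12.5098


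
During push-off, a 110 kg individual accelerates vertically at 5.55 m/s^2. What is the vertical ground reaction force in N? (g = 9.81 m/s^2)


GRF = m * (g + a)
GRF = 110 * (9.81 + 5.55)
GRF = 110 * 15.3600
GRF = 1689.6000


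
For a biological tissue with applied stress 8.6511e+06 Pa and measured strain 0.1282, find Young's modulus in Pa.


E = stress / strain
E = 8.6511e+06 / 0.1282
E = 6.7481e+07


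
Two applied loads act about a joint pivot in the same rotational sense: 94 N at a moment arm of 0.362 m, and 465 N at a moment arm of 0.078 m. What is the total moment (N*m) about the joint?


M = F1 * d1 + F2 * d2
M = 94 * 0.362 + 465 * 0.078
M = 34.0280 + 36.2700
M = 70.2980


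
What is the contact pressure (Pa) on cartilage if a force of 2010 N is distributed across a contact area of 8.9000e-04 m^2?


P = F / A
P = 2010 / 8.9000e-04
P = 2.2584e+06


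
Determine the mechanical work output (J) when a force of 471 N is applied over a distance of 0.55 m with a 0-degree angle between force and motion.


W = F * d * cos(theta)
theta = 0 deg = 0.0000 rad
cos(theta) = 1.0000
W = 471 * 0.55 * 1.0000
W = 259.0500


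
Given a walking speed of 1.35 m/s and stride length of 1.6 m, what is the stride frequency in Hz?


f = v / stride_length
f = 1.35 / 1.6
f = 0.8438


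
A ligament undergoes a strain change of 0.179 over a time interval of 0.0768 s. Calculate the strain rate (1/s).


strain_rate = delta_strain / delta_t
strain_rate = 0.179 / 0.0768
strain_rate = 2.3307


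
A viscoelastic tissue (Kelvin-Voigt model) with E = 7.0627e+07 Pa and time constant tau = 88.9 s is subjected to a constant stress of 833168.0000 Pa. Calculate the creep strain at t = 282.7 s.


epsilon(t) = (sigma/E) * (1 - exp(-t/tau))
sigma/E = 833168.0000 / 7.0627e+07 = 0.0118
exp(-t/tau) = exp(-282.7 / 88.9) = 0.0416
epsilon = 0.0118 * (1 - 0.0416)
epsilon = 0.0113


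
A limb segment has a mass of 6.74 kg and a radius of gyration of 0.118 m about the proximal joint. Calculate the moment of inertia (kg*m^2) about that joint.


I = m * k^2
I = 6.74 * 0.118^2
k^2 = 0.0139
I = 0.0938


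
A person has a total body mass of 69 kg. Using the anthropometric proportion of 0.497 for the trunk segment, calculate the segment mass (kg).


m_segment = body_mass * fraction
m_segment = 69 * 0.497
m_segment = 34.2930


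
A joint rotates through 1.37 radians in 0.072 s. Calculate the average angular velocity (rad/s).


omega = delta_theta / delta_t
omega = 1.37 / 0.072
omega = 19.0278


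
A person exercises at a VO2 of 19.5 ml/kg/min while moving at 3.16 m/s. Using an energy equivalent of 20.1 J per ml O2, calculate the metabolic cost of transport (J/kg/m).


Power per kg = VO2 * 20.1 / 60
Power per kg = 19.5 * 20.1 / 60 = 6.5325 W/kg
Cost = power_per_kg / speed
Cost = 6.5325 / 3.16
Cost = 2.0672


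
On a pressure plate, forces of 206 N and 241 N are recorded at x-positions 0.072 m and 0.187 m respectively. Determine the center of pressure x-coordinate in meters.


COP_x = (F1*x1 + F2*x2) / (F1 + F2)
COP_x = (206*0.072 + 241*0.187) / (206 + 241)
Numerator = 59.8990
Denominator = 447
COP_x = 0.1340


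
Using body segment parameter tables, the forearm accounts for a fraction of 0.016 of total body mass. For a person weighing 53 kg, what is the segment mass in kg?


m_segment = body_mass * fraction
m_segment = 53 * 0.016
m_segment = 0.8480


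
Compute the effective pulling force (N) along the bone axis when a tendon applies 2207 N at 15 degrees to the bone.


F_eff = F_tendon * cos(theta)
theta = 15 deg = 0.2618 rad
cos(theta) = 0.9659
F_eff = 2207 * 0.9659
F_eff = 2131.7983


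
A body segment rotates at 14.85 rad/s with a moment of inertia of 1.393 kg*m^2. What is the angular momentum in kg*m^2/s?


L = I * omega
L = 1.393 * 14.85
L = 20.6860


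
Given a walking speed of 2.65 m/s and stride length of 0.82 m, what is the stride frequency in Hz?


f = v / stride_length
f = 2.65 / 0.82
f = 3.2317


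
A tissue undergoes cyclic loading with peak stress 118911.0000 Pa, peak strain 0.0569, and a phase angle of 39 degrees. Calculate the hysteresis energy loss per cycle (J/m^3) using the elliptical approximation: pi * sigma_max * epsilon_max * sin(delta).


E_loss = pi * sigma_max * epsilon_max * sin(delta)
delta = 39 deg = 0.6807 rad
sin(delta) = 0.6293
E_loss = pi * 118911.0000 * 0.0569 * 0.6293
E_loss = 13376.9152


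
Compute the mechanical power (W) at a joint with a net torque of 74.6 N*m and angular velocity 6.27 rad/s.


P = M * omega
P = 74.6 * 6.27
P = 467.7420


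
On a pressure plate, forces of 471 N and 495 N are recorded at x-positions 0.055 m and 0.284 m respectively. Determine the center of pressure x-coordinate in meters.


COP_x = (F1*x1 + F2*x2) / (F1 + F2)
COP_x = (471*0.055 + 495*0.284) / (471 + 495)
Numerator = 166.4850
Denominator = 966
COP_x = 0.1723


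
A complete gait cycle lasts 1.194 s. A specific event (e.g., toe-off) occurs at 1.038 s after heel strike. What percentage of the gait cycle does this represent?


pct = (event_time / cycle_time) * 100
pct = (1.038 / 1.194) * 100
ratio = 0.8693
pct = 86.9347


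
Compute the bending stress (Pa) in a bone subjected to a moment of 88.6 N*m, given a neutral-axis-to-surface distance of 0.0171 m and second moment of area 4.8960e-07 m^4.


sigma = M * c / I
sigma = 88.6 * 0.0171 / 4.8960e-07
M * c = 1.5151
sigma = 3.0945e+06


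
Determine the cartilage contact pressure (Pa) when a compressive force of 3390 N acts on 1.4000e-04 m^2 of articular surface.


P = F / A
P = 3390 / 1.4000e-04
P = 2.4214e+07


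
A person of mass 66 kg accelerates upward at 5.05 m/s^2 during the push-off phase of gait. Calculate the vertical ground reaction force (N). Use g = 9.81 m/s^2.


GRF = m * (g + a)
GRF = 66 * (9.81 + 5.05)
GRF = 66 * 14.8600
GRF = 980.7600


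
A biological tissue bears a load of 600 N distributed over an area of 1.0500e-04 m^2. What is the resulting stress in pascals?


stress = F / A
stress = 600 / 1.0500e-04
stress = 5.7143e+06


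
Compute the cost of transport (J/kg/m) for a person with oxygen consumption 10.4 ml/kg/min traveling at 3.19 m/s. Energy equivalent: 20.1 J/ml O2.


Power per kg = VO2 * 20.1 / 60
Power per kg = 10.4 * 20.1 / 60 = 3.4840 W/kg
Cost = power_per_kg / speed
Cost = 3.4840 / 3.19
Cost = 1.0922


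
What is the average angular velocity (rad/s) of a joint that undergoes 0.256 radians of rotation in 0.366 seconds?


omega = delta_theta / delta_t
omega = 0.256 / 0.366
omega = 0.6995


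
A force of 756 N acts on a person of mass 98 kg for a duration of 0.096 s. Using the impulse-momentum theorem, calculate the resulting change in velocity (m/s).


J = F * dt = 756 * 0.096 = 72.5760 N*s
delta_v = J / m
delta_v = 72.5760 / 98
delta_v = 0.7406


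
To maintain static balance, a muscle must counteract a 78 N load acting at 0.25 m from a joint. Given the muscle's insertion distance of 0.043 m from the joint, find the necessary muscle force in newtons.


F_muscle = W * d_load / d_muscle
F_muscle = 78 * 0.25 / 0.043
Numerator = 19.5000
F_muscle = 453.4884


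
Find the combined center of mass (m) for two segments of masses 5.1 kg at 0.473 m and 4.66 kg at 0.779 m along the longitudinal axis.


COM = (m1*x1 + m2*x2) / (m1 + m2)
COM = (5.1*0.473 + 4.66*0.779) / (5.1 + 4.66)
Numerator = 6.0424
Denominator = 9.7600
COM = 0.6191


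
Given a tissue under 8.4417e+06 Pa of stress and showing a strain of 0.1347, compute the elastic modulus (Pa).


E = stress / strain
E = 8.4417e+06 / 0.1347
E = 6.2670e+07


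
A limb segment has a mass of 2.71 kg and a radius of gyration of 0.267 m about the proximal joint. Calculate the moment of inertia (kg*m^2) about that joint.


I = m * k^2
I = 2.71 * 0.267^2
k^2 = 0.0713
I = 0.1932


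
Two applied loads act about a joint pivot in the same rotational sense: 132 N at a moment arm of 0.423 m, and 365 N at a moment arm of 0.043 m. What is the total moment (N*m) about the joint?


M = F1 * d1 + F2 * d2
M = 132 * 0.423 + 365 * 0.043
M = 55.8360 + 15.6950
M = 71.5310


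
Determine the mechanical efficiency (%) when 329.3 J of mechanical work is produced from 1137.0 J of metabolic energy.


eta = (W_mech / E_meta) * 100
eta = (329.3 / 1137.0) * 100
ratio = 0.2896
eta = 28.9622


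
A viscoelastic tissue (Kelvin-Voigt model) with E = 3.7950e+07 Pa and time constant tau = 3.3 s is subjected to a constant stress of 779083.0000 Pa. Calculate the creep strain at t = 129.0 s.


epsilon(t) = (sigma/E) * (1 - exp(-t/tau))
sigma/E = 779083.0000 / 3.7950e+07 = 0.0205
exp(-t/tau) = exp(-129.0 / 3.3) = 1.0545e-17
epsilon = 0.0205 * (1 - 1.0545e-17)
epsilon = 0.0205


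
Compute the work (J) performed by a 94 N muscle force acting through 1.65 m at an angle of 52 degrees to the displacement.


W = F * d * cos(theta)
theta = 52 deg = 0.9076 rad
cos(theta) = 0.6157
W = 94 * 1.65 * 0.6157
W = 95.4891


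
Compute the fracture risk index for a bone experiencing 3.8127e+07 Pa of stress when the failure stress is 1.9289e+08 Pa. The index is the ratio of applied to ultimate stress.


FRI = applied / ultimate
FRI = 3.8127e+07 / 1.9289e+08
FRI = 0.1977


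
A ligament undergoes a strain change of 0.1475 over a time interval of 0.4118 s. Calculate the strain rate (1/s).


strain_rate = delta_strain / delta_t
strain_rate = 0.1475 / 0.4118
strain_rate = 0.3582


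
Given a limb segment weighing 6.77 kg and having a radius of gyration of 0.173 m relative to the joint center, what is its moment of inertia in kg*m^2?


I = m * k^2
I = 6.77 * 0.173^2
k^2 = 0.0299
I = 0.2026


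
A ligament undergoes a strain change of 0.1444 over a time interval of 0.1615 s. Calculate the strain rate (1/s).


strain_rate = delta_strain / delta_t
strain_rate = 0.1444 / 0.1615
strain_rate = 0.8941


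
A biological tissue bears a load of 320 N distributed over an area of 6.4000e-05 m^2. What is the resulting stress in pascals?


stress = F / A
stress = 320 / 6.4000e-05
stress = 5.0000e+06


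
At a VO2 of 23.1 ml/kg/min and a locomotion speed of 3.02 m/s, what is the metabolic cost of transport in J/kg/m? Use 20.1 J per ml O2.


Power per kg = VO2 * 20.1 / 60
Power per kg = 23.1 * 20.1 / 60 = 7.7385 W/kg
Cost = power_per_kg / speed
Cost = 7.7385 / 3.02
Cost = 2.5624


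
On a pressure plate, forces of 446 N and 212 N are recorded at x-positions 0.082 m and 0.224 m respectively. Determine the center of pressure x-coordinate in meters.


COP_x = (F1*x1 + F2*x2) / (F1 + F2)
COP_x = (446*0.082 + 212*0.224) / (446 + 212)
Numerator = 84.0600
Denominator = 658
COP_x = 0.1278


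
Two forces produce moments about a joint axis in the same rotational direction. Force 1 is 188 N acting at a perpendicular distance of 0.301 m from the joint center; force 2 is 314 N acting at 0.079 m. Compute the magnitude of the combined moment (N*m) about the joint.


M = F1 * d1 + F2 * d2
M = 188 * 0.301 + 314 * 0.079
M = 56.5880 + 24.8060
M = 81.3940


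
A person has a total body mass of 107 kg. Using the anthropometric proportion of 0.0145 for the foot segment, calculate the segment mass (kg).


m_segment = body_mass * fraction
m_segment = 107 * 0.0145
m_segment = 1.5515


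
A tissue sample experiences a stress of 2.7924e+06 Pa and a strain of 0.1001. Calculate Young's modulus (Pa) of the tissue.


E = stress / strain
E = 2.7924e+06 / 0.1001
E = 2.7896e+07


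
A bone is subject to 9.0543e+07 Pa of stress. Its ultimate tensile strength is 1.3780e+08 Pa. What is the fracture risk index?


FRI = applied / ultimate
FRI = 9.0543e+07 / 1.3780e+08
FRI = 0.6571


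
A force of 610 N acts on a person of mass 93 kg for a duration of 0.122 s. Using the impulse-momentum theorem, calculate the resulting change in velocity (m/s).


J = F * dt = 610 * 0.122 = 74.4200 N*s
delta_v = J / m
delta_v = 74.4200 / 93
delta_v = 0.8002


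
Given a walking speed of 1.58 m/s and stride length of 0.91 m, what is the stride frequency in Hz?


f = v / stride_length
f = 1.58 / 0.91
f = 1.7363


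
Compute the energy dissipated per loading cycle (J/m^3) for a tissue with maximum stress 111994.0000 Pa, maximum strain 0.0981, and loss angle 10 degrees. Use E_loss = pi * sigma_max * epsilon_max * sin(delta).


E_loss = pi * sigma_max * epsilon_max * sin(delta)
delta = 10 deg = 0.1745 rad
sin(delta) = 0.1736
E_loss = pi * 111994.0000 * 0.0981 * 0.1736
E_loss = 5993.5463


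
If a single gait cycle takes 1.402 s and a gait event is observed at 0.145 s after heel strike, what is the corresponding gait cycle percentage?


pct = (event_time / cycle_time) * 100
pct = (0.145 / 1.402) * 100
ratio = 0.1034
pct = 10.3424


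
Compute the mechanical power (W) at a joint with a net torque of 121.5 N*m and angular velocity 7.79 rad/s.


P = M * omega
P = 121.5 * 7.79
P = 946.4850


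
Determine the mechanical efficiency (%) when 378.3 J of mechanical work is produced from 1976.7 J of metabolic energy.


eta = (W_mech / E_meta) * 100
eta = (378.3 / 1976.7) * 100
ratio = 0.1914
eta = 19.1380


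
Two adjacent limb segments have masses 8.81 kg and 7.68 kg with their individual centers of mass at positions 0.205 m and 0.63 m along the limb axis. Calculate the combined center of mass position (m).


COM = (m1*x1 + m2*x2) / (m1 + m2)
COM = (8.81*0.205 + 7.68*0.63) / (8.81 + 7.68)
Numerator = 6.6444
Denominator = 16.4900
COM = 0.4029


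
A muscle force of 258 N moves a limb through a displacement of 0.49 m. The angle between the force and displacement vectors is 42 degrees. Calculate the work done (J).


W = F * d * cos(theta)
theta = 42 deg = 0.7330 rad
cos(theta) = 0.7431
W = 258 * 0.49 * 0.7431
W = 93.9484


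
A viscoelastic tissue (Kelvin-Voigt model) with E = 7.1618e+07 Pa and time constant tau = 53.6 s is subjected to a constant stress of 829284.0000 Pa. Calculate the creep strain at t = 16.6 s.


epsilon(t) = (sigma/E) * (1 - exp(-t/tau))
sigma/E = 829284.0000 / 7.1618e+07 = 0.0116
exp(-t/tau) = exp(-16.6 / 53.6) = 0.7337
epsilon = 0.0116 * (1 - 0.7337)
epsilon = 0.0031


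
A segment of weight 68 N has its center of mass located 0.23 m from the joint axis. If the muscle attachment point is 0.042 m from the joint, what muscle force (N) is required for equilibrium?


F_muscle = W * d_load / d_muscle
F_muscle = 68 * 0.23 / 0.042
Numerator = 15.6400
F_muscle = 372.3810


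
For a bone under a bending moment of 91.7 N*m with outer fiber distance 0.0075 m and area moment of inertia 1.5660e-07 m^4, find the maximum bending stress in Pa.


sigma = M * c / I
sigma = 91.7 * 0.0075 / 1.5660e-07
M * c = 0.6877
sigma = 4.3918e+06


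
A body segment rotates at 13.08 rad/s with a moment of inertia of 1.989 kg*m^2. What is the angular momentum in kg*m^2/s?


L = I * omega
L = 1.989 * 13.08
L = 26.0161


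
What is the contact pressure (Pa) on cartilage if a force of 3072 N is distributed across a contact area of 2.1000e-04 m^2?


P = F / A
P = 3072 / 2.1000e-04
P = 1.4629e+07


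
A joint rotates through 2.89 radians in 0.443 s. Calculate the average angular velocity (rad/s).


omega = delta_theta / delta_t
omega = 2.89 / 0.443
omega = 6.5237


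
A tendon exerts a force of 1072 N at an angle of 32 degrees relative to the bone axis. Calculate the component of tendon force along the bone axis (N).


F_eff = F_tendon * cos(theta)
theta = 32 deg = 0.5585 rad
cos(theta) = 0.8480
F_eff = 1072 * 0.8480
F_eff = 909.1076


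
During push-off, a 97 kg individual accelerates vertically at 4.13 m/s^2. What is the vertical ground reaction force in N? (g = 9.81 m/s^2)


GRF = m * (g + a)
GRF = 97 * (9.81 + 4.13)
GRF = 97 * 13.9400
GRF = 1352.1800


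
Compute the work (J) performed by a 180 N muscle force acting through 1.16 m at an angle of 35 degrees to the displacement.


W = F * d * cos(theta)
theta = 35 deg = 0.6109 rad
cos(theta) = 0.8192
W = 180 * 1.16 * 0.8192
W = 171.0389


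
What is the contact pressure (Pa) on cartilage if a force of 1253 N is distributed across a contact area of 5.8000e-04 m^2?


P = F / A
P = 1253 / 5.8000e-04
P = 2.1603e+06


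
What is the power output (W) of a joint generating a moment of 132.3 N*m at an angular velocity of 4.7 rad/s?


P = M * omega
P = 132.3 * 4.7
P = 621.8100


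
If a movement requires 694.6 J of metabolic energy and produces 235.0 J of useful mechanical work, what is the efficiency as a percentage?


eta = (W_mech / E_meta) * 100
eta = (235.0 / 694.6) * 100
ratio = 0.3383
eta = 33.8324


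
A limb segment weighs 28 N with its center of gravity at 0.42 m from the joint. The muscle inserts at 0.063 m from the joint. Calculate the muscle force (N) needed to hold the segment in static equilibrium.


F_muscle = W * d_load / d_muscle
F_muscle = 28 * 0.42 / 0.063
Numerator = 11.7600
F_muscle = 186.6667


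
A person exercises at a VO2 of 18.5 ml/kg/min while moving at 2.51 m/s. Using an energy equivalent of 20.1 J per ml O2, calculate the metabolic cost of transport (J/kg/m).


Power per kg = VO2 * 20.1 / 60
Power per kg = 18.5 * 20.1 / 60 = 6.1975 W/kg
Cost = power_per_kg / speed
Cost = 6.1975 / 2.51
Cost = 2.4691


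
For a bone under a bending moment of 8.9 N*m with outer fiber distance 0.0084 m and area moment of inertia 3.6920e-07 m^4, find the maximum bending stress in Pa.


sigma = M * c / I
sigma = 8.9 * 0.0084 / 3.6920e-07
M * c = 0.0748
sigma = 202491.8743


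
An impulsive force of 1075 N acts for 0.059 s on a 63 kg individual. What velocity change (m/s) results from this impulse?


J = F * dt = 1075 * 0.059 = 63.4250 N*s
delta_v = J / m
delta_v = 63.4250 / 63
delta_v = 1.0067


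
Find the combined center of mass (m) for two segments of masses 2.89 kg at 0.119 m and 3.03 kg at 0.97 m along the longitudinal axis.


COM = (m1*x1 + m2*x2) / (m1 + m2)
COM = (2.89*0.119 + 3.03*0.97) / (2.89 + 3.03)
Numerator = 3.2830
Denominator = 5.9200
COM = 0.5546


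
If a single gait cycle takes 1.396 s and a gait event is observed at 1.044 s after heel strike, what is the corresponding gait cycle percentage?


pct = (event_time / cycle_time) * 100
pct = (1.044 / 1.396) * 100
ratio = 0.7479
pct = 74.7851


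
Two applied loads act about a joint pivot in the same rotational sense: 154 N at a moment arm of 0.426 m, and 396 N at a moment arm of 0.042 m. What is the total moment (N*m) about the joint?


M = F1 * d1 + F2 * d2
M = 154 * 0.426 + 396 * 0.042
M = 65.6040 + 16.6320
M = 82.2360


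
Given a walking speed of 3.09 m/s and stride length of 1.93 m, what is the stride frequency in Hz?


f = v / stride_length
f = 3.09 / 1.93
f = 1.6010


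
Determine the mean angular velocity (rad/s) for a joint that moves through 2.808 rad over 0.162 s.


omega = delta_theta / delta_t
omega = 2.808 / 0.162
omega = 17.3333


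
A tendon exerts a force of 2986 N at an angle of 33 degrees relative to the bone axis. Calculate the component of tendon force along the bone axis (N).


F_eff = F_tendon * cos(theta)
theta = 33 deg = 0.5760 rad
cos(theta) = 0.8387
F_eff = 2986 * 0.8387
F_eff = 2504.2703


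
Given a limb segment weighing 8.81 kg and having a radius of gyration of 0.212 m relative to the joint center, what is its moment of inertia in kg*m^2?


I = m * k^2
I = 8.81 * 0.212^2
k^2 = 0.0449
I = 0.3960


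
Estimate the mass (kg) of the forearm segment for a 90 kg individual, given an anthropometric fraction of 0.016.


m_segment = body_mass * fraction
m_segment = 90 * 0.016
m_segment = 1.4400


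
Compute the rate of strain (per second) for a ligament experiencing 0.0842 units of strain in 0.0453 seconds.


strain_rate = delta_strain / delta_t
strain_rate = 0.0842 / 0.0453
strain_rate = 1.8587


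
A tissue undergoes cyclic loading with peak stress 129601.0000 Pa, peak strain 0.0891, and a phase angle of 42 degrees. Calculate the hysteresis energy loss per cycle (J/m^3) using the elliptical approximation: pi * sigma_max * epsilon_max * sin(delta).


E_loss = pi * sigma_max * epsilon_max * sin(delta)
delta = 42 deg = 0.7330 rad
sin(delta) = 0.6691
E_loss = pi * 129601.0000 * 0.0891 * 0.6691
E_loss = 24274.3061


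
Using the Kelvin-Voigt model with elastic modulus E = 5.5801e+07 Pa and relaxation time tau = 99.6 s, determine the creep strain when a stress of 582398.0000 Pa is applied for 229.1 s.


epsilon(t) = (sigma/E) * (1 - exp(-t/tau))
sigma/E = 582398.0000 / 5.5801e+07 = 0.0104
exp(-t/tau) = exp(-229.1 / 99.6) = 0.1002
epsilon = 0.0104 * (1 - 0.1002)
epsilon = 0.0094


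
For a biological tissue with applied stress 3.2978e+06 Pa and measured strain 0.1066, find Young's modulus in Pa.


E = stress / strain
E = 3.2978e+06 / 0.1066
E = 3.0936e+07


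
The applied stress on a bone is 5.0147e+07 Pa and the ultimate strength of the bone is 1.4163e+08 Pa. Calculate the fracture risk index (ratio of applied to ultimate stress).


FRI = applied / ultimate
FRI = 5.0147e+07 / 1.4163e+08
FRI = 0.3541


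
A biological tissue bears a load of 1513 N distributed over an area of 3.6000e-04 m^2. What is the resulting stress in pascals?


stress = F / A
stress = 1513 / 3.6000e-04
stress = 4.2028e+06


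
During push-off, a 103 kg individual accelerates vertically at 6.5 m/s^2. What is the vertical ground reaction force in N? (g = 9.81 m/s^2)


GRF = m * (g + a)
GRF = 103 * (9.81 + 6.5)
GRF = 103 * 16.3100
GRF = 1679.9300
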